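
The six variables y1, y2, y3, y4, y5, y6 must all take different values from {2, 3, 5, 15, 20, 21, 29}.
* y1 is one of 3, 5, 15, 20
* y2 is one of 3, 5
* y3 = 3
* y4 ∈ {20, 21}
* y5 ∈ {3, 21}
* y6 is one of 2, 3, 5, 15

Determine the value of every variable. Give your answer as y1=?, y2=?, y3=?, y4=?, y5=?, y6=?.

y3 must be 3 (only option left). Strike 3 from y1, y2, y5, y6.
y5 must be 21 (only option left). Eliminate 21 elsewhere: y4.
y2's domain is down to {5}, so y2 = 5. So y1, y6 can't be 5.
y4 has just one choice, so y4 = 20. So y1 can't be 20.
y1 has just one choice, so y1 = 15. Remove 15 from y6.
y6 must be 2 (only option left).

y1=15, y2=5, y3=3, y4=20, y5=21, y6=2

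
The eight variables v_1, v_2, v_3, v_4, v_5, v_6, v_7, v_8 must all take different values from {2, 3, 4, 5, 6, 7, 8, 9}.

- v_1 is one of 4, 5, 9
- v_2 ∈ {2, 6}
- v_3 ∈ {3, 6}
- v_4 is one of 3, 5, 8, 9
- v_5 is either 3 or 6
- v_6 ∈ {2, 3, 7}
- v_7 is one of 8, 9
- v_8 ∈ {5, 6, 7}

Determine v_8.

Among the 8 variables, 4 fits only v_1 (and all 8 values in {2, 3, 4, 5, 6, 7, 8, 9} must be used), so v_1 = 4.
v_3 and v_5 between them cover only {3, 6} — a naked pair. Remove those values from v_2, v_4, v_6, v_8.
v_2 has just one choice, so v_2 = 2. Eliminate 2 elsewhere: v_6.
That leaves v_6 = 7. Strike 7 from v_8.
So v_8 = 5.

5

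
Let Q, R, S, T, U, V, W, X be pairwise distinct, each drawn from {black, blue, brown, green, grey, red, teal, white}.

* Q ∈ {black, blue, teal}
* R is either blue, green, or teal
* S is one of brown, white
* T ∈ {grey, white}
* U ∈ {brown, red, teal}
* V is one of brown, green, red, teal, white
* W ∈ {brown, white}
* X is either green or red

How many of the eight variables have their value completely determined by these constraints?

3

The 8 variables together cover exactly {black, blue, brown, green, grey, red, teal, white} — 8 values for 8 variables — and black appears only in Q's list, so Q = black.
The 7 still-open variables draw from only 7 values {blue, brown, green, grey, red, teal, white}, so each is used; only R can be blue, hence R = blue.
Among the 6 still-open variables, grey fits only T (and all 6 values in {brown, green, grey, red, teal, white} must be used), so T = grey.
The 2 variables S and W are confined to {brown, white}, which locks those values in; drop them from U, V.
Determined: Q=black, R=blue, T=grey. The other variables each still have more than one consistent value. That makes 3.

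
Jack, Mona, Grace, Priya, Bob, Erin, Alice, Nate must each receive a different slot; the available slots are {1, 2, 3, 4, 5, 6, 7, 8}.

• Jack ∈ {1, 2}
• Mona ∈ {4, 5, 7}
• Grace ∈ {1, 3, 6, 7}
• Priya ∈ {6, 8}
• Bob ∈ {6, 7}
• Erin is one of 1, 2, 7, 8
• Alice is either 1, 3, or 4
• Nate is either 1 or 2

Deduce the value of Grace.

The 8 variables draw from only 8 values {1, 2, 3, 4, 5, 6, 7, 8}, so each is used; only Mona can be 5, hence Mona = 5.
Among the 7 still-open variables, 4 fits only Alice (and all 7 values in {1, 2, 3, 4, 6, 7, 8} must be used), so Alice = 4.
The 6 still-open variables draw from only 6 values {1, 2, 3, 6, 7, 8}, so each is used; only Grace can be 3, hence Grace = 3.

3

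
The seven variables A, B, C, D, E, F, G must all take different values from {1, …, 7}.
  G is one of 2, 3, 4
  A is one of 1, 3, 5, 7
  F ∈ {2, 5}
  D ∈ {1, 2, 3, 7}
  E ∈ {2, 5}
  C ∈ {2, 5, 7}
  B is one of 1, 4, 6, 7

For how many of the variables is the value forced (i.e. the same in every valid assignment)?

3

Among the 7 variables, 6 fits only B (and all 7 values in {1, 2, 3, 4, 5, 6, 7} must be used), so B = 6.
The 6 still-open variables draw from only 6 values {1, 2, 3, 4, 5, 7}, so each is used; only G can be 4, hence G = 4.
E and F share exactly the 2 values {2, 5}; by pigeonhole those values go to them, so strike 2, 5 from A, C, D.
That leaves C = 7. Eliminate 7 elsewhere: A, D.
Determined: B=6, C=7, G=4. The other variables each still have more than one consistent value. That makes 3.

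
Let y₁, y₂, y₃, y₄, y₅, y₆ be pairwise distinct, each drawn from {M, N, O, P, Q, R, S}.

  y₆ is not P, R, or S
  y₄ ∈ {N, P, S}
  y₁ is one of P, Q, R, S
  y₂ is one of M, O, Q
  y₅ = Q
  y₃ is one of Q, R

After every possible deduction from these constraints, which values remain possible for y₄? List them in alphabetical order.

y₅'s domain is down to {Q}, so y₅ = Q. So y₁, y₂, y₃, y₆ can't be Q.
That leaves y₃ = R. Strike R from y₁.
No further eliminations apply; y₄ can still be any of N, P, S.

N, P, S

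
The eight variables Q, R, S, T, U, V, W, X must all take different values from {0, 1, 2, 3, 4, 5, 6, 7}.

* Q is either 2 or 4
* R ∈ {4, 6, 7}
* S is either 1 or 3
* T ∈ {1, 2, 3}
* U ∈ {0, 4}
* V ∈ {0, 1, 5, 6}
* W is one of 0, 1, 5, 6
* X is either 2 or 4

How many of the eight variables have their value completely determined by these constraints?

The 8 variables together cover exactly {0, 1, 2, 3, 4, 5, 6, 7} — 8 values for 8 variables — and 7 appears only in R's list, so R = 7.
The 2 variables Q and X are confined to {2, 4}, which locks those values in; drop them from T, U.
U has just one choice, so U = 0. Remove 0 from V, W.
The 2 variables S and T are confined to {1, 3}, which locks those values in; drop them from V, W.
Determined: R=7, U=0. The other variables each still have more than one consistent value. That makes 2.

2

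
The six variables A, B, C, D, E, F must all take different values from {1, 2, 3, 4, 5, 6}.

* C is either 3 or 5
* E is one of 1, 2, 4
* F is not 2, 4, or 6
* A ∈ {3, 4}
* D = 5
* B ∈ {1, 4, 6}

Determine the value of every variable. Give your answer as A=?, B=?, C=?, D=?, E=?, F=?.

A=4, B=6, C=3, D=5, E=2, F=1

D has just one choice, so D = 5. Eliminate 5 elsewhere: C, F.
That leaves C = 3. Strike 3 from A, F.
F must be 1 (only option left). Eliminate 1 elsewhere: B, E.
A's domain is down to {4}, so A = 4. Eliminate 4 elsewhere: B, E.
B's domain is down to {6}, so B = 6.
E's domain is down to {2}, so E = 2.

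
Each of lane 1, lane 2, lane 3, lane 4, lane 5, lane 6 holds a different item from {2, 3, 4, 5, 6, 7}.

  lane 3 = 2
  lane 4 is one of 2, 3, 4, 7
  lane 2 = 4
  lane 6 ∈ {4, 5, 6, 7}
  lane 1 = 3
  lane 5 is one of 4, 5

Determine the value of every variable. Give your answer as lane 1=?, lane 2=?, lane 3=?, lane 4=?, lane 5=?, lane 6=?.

lane 1=3, lane 2=4, lane 3=2, lane 4=7, lane 5=5, lane 6=6

lane 1 has just one choice, so lane 1 = 3. Strike 3 from lane 4.
lane 2 must be 4 (only option left). Strike 4 from lane 4, lane 5, lane 6.
lane 3 has just one choice, so lane 3 = 2. Remove 2 from lane 4.
lane 4 has just one choice, so lane 4 = 7. Eliminate 7 elsewhere: lane 6.
lane 5 must be 5 (only option left). Eliminate 5 elsewhere: lane 6.
That leaves lane 6 = 6.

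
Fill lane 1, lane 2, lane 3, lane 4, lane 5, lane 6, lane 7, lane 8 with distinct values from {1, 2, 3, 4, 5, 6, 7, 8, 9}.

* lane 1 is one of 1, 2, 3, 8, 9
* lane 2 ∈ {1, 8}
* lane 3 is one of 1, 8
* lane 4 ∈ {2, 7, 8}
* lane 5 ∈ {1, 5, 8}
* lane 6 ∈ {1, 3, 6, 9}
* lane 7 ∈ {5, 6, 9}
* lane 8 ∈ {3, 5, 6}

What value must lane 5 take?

Among the 8 variables, 7 fits only lane 4 (and all 8 values in {1, 2, 3, 5, 6, 7, 8, 9} must be used), so lane 4 = 7.
Among the 7 still-open variables, 2 fits only lane 1 (and all 7 values in {1, 2, 3, 5, 6, 8, 9} must be used), so lane 1 = 2.
The 2 variables lane 2 and lane 3 are confined to {1, 8}, which locks those values in; drop them from lane 5, lane 6.
So lane 5 = 5.

5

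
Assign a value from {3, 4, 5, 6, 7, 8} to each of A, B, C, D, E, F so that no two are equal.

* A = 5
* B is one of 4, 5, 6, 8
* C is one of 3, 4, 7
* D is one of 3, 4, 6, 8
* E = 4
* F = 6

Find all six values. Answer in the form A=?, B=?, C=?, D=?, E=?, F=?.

A=5, B=8, C=7, D=3, E=4, F=6

A's domain is down to {5}, so A = 5. Strike 5 from B.
That leaves E = 4. Strike 4 from B, C, D.
F has just one choice, so F = 6. Strike 6 from B, D.
That leaves B = 8. Eliminate 8 elsewhere: D.
D has just one choice, so D = 3. Remove 3 from C.
That leaves C = 7.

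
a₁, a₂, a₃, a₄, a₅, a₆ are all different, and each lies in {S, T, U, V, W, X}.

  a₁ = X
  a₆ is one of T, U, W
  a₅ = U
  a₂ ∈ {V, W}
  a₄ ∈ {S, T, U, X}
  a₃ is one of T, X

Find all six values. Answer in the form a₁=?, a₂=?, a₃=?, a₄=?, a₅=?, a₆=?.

a₁'s domain is down to {X}, so a₁ = X. Eliminate X elsewhere: a₃, a₄.
a₃'s domain is down to {T}, so a₃ = T. Eliminate T elsewhere: a₄, a₆.
a₅ must be U (only option left). Eliminate U elsewhere: a₄, a₆.
a₆ must be W (only option left). Strike W from a₂.
a₂ has just one choice, so a₂ = V.
That leaves a₄ = S.

a₁=X, a₂=V, a₃=T, a₄=S, a₅=U, a₆=W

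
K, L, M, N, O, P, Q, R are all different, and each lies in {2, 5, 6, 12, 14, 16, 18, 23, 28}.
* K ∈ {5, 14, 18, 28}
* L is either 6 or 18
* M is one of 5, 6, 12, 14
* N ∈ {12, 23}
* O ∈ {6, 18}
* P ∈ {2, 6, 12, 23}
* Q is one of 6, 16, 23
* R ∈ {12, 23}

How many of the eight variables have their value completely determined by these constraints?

L and O share exactly the 2 values {6, 18}; by pigeonhole those values go to them, so strike 6, 18 from K, M, P, Q.
N and R share exactly the 2 values {12, 23}; by pigeonhole those values go to them, so strike 12, 23 from M, P, Q.
P has just one choice, so P = 2.
Q must be 16 (only option left).
Determined: P=2, Q=16. The other variables each still have more than one consistent value. That makes 2.

2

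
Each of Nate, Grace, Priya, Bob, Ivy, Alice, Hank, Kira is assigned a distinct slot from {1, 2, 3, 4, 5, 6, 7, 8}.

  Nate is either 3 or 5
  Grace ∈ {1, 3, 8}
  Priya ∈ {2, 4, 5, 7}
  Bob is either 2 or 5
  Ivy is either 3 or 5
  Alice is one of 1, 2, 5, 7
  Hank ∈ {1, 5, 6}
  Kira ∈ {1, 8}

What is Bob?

Among the 8 variables, 4 fits only Priya (and all 8 values in {1, 2, 3, 4, 5, 6, 7, 8} must be used), so Priya = 4.
Among the 7 still-open variables, 6 fits only Hank (and all 7 values in {1, 2, 3, 5, 6, 7, 8} must be used), so Hank = 6.
The 6 still-open variables together cover exactly {1, 2, 3, 5, 7, 8} — 6 values for 6 variables — and 7 appears only in Alice's list, so Alice = 7.
The 5 still-open variables draw from only 5 values {1, 2, 3, 5, 8}, so each is used; only Bob can be 2, hence Bob = 2.

2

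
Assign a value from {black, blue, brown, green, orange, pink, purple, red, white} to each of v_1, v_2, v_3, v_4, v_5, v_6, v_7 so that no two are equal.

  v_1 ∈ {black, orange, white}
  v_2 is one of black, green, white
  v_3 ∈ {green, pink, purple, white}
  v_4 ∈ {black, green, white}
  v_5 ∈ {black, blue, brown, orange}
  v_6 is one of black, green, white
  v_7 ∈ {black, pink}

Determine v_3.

purple

The 3 variables v_2, v_4, v_6 are confined to {black, green, white}, which locks those values in; drop them from v_1, v_3, v_5, v_7.
v_1 must be orange (only option left). Eliminate orange elsewhere: v_5.
That leaves v_7 = pink. Strike pink from v_3.
So v_3 = purple.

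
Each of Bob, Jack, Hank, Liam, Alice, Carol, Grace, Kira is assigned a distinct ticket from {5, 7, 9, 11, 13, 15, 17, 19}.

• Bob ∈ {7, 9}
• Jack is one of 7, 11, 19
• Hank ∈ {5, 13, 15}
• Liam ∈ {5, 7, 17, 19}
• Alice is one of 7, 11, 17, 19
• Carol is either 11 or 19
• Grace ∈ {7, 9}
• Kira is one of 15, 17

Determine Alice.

The 8 variables draw from only 8 values {5, 7, 9, 11, 13, 15, 17, 19}, so each is used; only Hank can be 13, hence Hank = 13.
The 7 still-open variables together cover exactly {5, 7, 9, 11, 15, 17, 19} — 7 values for 7 variables — and 5 appears only in Liam's list, so Liam = 5.
Among the 6 still-open variables, 15 fits only Kira (and all 6 values in {7, 9, 11, 15, 17, 19} must be used), so Kira = 15.
The 5 still-open variables draw from only 5 values {7, 9, 11, 17, 19}, so each is used; only Alice can be 17, hence Alice = 17.

17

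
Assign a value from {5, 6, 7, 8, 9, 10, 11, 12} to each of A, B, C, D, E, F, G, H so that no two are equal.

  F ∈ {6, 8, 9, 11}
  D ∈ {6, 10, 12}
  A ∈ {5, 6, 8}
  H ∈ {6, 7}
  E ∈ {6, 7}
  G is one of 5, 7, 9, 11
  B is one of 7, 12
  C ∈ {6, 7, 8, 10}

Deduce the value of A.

5

E and H between them cover only {6, 7} — a naked pair. Remove those values from A, B, C, D, F, G.
B's domain is down to {12}, so B = 12. Eliminate 12 elsewhere: D.
D has just one choice, so D = 10. Eliminate 10 elsewhere: C.
C has just one choice, so C = 8. Strike 8 from A, F.
So A = 5.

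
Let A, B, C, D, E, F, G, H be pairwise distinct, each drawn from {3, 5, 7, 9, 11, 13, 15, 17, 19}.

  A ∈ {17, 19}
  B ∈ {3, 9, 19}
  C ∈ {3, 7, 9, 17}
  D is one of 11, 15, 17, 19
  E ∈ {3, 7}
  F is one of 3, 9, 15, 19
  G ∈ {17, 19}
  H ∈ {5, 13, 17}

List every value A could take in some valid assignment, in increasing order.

The 2 variables A and G are confined to {17, 19}, which locks those values in; drop them from B, C, D, F, H.
B, C, E share exactly the 3 values {3, 7, 9}; by pigeonhole those values go to them, so strike 3, 7, 9 from F.
That leaves F = 15. So D can't be 15.
D has just one choice, so D = 11.
No further eliminations apply; A can still be any of 17, 19.

17, 19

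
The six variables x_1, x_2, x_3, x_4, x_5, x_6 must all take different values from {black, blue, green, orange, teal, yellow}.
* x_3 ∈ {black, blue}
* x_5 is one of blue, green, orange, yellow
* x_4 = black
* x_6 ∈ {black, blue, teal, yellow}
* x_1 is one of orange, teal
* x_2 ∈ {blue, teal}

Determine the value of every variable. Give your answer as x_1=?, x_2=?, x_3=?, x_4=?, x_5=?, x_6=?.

x_4 must be black (only option left). So x_3, x_6 can't be black.
x_3 must be blue (only option left). Eliminate blue elsewhere: x_2, x_5, x_6.
x_2 must be teal (only option left). Strike teal from x_1, x_6.
That leaves x_6 = yellow. Eliminate yellow elsewhere: x_5.
x_1 must be orange (only option left). Strike orange from x_5.
x_5's domain is down to {green}, so x_5 = green.

x_1=orange, x_2=teal, x_3=blue, x_4=black, x_5=green, x_6=yellow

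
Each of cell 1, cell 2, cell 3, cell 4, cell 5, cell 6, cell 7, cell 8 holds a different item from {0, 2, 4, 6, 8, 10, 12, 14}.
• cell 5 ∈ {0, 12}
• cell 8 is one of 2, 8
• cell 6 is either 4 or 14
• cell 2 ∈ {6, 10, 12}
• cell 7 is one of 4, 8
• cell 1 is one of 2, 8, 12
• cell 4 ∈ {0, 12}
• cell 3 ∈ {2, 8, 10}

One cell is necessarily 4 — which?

The 8 variables together cover exactly {0, 2, 4, 6, 8, 10, 12, 14} — 8 values for 8 variables — and 6 appears only in cell 2's list, so cell 2 = 6.
The 7 still-open variables together cover exactly {0, 2, 4, 8, 10, 12, 14} — 7 values for 7 variables — and 10 appears only in cell 3's list, so cell 3 = 10.
Among the 6 still-open variables, 14 fits only cell 6 (and all 6 values in {0, 2, 4, 8, 12, 14} must be used), so cell 6 = 14.
Among the 5 still-open variables, 4 fits only cell 7 (and all 5 values in {0, 2, 4, 8, 12} must be used), so cell 7 = 4.

cell 7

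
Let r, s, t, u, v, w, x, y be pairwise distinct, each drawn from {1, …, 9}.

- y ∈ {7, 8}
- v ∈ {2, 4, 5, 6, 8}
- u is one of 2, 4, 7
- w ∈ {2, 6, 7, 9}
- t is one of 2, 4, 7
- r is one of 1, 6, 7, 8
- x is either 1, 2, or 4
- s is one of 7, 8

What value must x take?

1

The 8 variables draw from only 8 values {1, 2, 4, 5, 6, 7, 8, 9}, so each is used; only v can be 5, hence v = 5.
The 7 still-open variables together cover exactly {1, 2, 4, 6, 7, 8, 9} — 7 values for 7 variables — and 9 appears only in w's list, so w = 9.
The 6 still-open variables together cover exactly {1, 2, 4, 6, 7, 8} — 6 values for 6 variables — and 6 appears only in r's list, so r = 6.
The 5 still-open variables together cover exactly {1, 2, 4, 7, 8} — 5 values for 5 variables — and 1 appears only in x's list, so x = 1.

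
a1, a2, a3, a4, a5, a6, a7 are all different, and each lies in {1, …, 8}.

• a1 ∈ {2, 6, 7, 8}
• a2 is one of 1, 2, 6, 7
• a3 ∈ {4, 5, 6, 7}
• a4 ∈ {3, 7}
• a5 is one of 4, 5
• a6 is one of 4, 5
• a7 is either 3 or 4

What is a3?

The 2 variables a5 and a6 are confined to {4, 5}, which locks those values in; drop them from a3, a7.
a7's domain is down to {3}, so a7 = 3. Strike 3 from a4.
That leaves a4 = 7. Remove 7 from a1, a2, a3.
So a3 = 6.

6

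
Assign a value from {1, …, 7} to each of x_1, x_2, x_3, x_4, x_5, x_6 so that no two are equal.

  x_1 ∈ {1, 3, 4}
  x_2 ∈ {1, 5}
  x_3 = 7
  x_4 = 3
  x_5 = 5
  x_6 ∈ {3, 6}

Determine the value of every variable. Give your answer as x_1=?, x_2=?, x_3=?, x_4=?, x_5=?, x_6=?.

x_1=4, x_2=1, x_3=7, x_4=3, x_5=5, x_6=6

x_3 must be 7 (only option left).
x_4 must be 3 (only option left). So x_1, x_6 can't be 3.
x_5's domain is down to {5}, so x_5 = 5. Strike 5 from x_2.
x_6 must be 6 (only option left).
x_2 must be 1 (only option left). Eliminate 1 elsewhere: x_1.
x_1's domain is down to {4}, so x_1 = 4.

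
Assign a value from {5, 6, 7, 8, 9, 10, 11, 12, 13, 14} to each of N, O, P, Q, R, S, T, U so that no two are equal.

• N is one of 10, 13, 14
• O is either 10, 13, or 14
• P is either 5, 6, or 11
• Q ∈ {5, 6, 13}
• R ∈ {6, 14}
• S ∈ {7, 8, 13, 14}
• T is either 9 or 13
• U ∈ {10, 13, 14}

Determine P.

11

N, O, U between them cover only {10, 13, 14} — a naked triple. Remove those values from Q, R, S, T.
That leaves R = 6. Eliminate 6 elsewhere: P, Q.
T has just one choice, so T = 9.
That leaves Q = 5. Remove 5 from P.
So P = 11.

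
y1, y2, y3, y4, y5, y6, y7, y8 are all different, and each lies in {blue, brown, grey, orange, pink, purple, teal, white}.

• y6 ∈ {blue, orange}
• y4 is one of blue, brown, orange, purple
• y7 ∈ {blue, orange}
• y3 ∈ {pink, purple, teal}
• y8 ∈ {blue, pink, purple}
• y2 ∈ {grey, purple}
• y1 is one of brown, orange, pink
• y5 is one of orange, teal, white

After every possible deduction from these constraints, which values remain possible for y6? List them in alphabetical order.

Among the 8 variables, grey fits only y2 (and all 8 values in {blue, brown, grey, orange, pink, purple, teal, white} must be used), so y2 = grey.
Among the 7 still-open variables, white fits only y5 (and all 7 values in {blue, brown, orange, pink, purple, teal, white} must be used), so y5 = white.
The 6 still-open variables draw from only 6 values {blue, brown, orange, pink, purple, teal}, so each is used; only y3 can be teal, hence y3 = teal.
y6 and y7 between them cover only {blue, orange} — a naked pair. Remove those values from y1, y4, y8.
No further eliminations apply; y6 can still be any of blue, orange.

blue, orange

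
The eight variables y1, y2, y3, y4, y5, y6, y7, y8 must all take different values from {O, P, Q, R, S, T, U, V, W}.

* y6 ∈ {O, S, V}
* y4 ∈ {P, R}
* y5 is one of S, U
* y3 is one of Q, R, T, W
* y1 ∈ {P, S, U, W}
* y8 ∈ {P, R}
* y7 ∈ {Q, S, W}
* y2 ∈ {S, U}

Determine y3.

y2 and y5 between them cover only {S, U} — a naked pair. Remove those values from y1, y6, y7.
The 2 variables y4 and y8 are confined to {P, R}, which locks those values in; drop them from y1, y3.
y1 must be W (only option left). Remove W from y3, y7.
y7 must be Q (only option left). Strike Q from y3.
So y3 = T.

T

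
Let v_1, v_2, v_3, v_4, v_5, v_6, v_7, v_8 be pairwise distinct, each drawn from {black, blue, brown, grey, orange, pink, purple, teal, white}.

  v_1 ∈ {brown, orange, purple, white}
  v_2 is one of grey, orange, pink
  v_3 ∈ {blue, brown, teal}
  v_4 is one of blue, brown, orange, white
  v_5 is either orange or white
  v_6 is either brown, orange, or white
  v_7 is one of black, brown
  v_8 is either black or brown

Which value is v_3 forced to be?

v_7 and v_8 between them cover only {black, brown} — a naked pair. Remove those values from v_1, v_3, v_4, v_6.
The 2 variables v_5 and v_6 are confined to {orange, white}, which locks those values in; drop them from v_1, v_2, v_4.
That leaves v_1 = purple.
That leaves v_4 = blue. Remove blue from v_3.
So v_3 = teal.

teal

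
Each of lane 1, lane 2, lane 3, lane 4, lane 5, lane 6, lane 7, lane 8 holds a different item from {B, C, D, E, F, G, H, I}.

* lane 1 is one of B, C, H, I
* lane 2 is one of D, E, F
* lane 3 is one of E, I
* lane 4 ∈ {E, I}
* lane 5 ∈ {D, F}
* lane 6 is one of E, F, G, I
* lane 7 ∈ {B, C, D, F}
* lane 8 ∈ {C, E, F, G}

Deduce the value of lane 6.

The 8 variables together cover exactly {B, C, D, E, F, G, H, I} — 8 values for 8 variables — and H appears only in lane 1's list, so lane 1 = H.
The 7 still-open variables together cover exactly {B, C, D, E, F, G, I} — 7 values for 7 variables — and B appears only in lane 7's list, so lane 7 = B.
Among the 6 still-open variables, C fits only lane 8 (and all 6 values in {C, D, E, F, G, I} must be used), so lane 8 = C.
Among the 5 still-open variables, G fits only lane 6 (and all 5 values in {D, E, F, G, I} must be used), so lane 6 = G.

G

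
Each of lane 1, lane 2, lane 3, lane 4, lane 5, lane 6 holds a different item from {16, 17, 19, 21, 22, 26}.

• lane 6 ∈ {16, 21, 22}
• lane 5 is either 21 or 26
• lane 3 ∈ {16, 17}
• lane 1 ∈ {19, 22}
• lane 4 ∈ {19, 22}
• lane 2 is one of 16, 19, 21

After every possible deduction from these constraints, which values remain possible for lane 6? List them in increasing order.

The 6 variables draw from only 6 values {16, 17, 19, 21, 22, 26}, so each is used; only lane 3 can be 17, hence lane 3 = 17.
The 5 still-open variables together cover exactly {16, 19, 21, 22, 26} — 5 values for 5 variables — and 26 appears only in lane 5's list, so lane 5 = 26.
lane 1 and lane 4 share exactly the 2 values {19, 22}; by pigeonhole those values go to them, so strike 19, 22 from lane 2, lane 6.
No further eliminations apply; lane 6 can still be any of 16, 21.

16, 21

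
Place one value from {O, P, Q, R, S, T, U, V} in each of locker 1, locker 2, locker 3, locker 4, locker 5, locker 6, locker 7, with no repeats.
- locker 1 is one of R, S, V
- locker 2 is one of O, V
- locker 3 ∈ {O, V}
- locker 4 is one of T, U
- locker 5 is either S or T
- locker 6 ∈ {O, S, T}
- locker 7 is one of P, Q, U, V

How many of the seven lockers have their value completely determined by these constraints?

2

The 2 variables locker 2 and locker 3 are confined to {O, V}, which locks those values in; drop them from locker 1, locker 6, locker 7.
locker 5 and locker 6 share exactly the 2 values {S, T}; by pigeonhole those values go to them, so strike S, T from locker 1, locker 4.
locker 1's domain is down to {R}, so locker 1 = R.
locker 4 must be U (only option left). So locker 7 can't be U.
Determined: locker 1=R, locker 4=U. The other lockers each still have more than one consistent value. That makes 2.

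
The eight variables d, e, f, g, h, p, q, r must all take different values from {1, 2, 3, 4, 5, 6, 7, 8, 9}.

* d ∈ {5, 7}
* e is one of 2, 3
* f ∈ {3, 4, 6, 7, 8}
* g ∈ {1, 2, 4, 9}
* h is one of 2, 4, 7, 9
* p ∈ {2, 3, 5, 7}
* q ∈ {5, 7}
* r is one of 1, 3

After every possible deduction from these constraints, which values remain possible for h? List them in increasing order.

4, 9

d and q between them cover only {5, 7} — a naked pair. Remove those values from f, h, p.
e and p share exactly the 2 values {2, 3}; by pigeonhole those values go to them, so strike 2, 3 from f, g, h, r.
r's domain is down to {1}, so r = 1. So g can't be 1.
The 2 variables g and h are confined to {4, 9}, which locks those values in; drop them from f.
No further eliminations apply; h can still be any of 4, 9.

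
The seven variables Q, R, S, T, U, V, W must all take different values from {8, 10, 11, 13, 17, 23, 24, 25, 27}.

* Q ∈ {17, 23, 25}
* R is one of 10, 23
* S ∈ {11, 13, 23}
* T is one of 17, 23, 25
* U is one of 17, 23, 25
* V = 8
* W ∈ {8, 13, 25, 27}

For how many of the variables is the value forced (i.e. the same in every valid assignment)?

2

V has just one choice, so V = 8. Strike 8 from W.
Q, T, U share exactly the 3 values {17, 23, 25}; by pigeonhole those values go to them, so strike 17, 23, 25 from R, S, W.
That leaves R = 10.
Determined: R=10, V=8. The other variables each still have more than one consistent value. That makes 2.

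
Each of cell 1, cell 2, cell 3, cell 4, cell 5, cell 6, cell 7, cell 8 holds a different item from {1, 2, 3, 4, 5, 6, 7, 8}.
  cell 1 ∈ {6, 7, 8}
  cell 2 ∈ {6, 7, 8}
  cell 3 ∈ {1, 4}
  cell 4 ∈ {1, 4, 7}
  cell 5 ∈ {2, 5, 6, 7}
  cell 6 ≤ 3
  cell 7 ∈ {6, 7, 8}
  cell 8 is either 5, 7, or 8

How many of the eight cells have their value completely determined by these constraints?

Among the 8 variables, 3 fits only cell 6 (and all 8 values in {1, 2, 3, 4, 5, 6, 7, 8} must be used), so cell 6 = 3.
The 7 still-open variables draw from only 7 values {1, 2, 4, 5, 6, 7, 8}, so each is used; only cell 5 can be 2, hence cell 5 = 2.
The 6 still-open variables together cover exactly {1, 4, 5, 6, 7, 8} — 6 values for 6 variables — and 5 appears only in cell 8's list, so cell 8 = 5.
cell 1, cell 2, cell 7 between them cover only {6, 7, 8} — a naked triple. Remove those values from cell 4.
Determined: cell 5=2, cell 6=3, cell 8=5. The other cells each still have more than one consistent value. That makes 3.

3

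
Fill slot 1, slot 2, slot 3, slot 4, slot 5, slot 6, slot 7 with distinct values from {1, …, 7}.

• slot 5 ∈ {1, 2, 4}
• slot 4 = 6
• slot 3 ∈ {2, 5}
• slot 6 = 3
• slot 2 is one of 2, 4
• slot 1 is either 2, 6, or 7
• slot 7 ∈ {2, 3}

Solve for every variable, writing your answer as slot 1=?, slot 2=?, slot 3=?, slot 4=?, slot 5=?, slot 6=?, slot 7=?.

slot 4 must be 6 (only option left). Remove 6 from slot 1.
slot 6 must be 3 (only option left). So slot 7 can't be 3.
slot 7 has just one choice, so slot 7 = 2. So slot 1, slot 2, slot 3, slot 5 can't be 2.
slot 1's domain is down to {7}, so slot 1 = 7.
slot 2 must be 4 (only option left). So slot 5 can't be 4.
slot 3's domain is down to {5}, so slot 3 = 5.
slot 5 has just one choice, so slot 5 = 1.

slot 1=7, slot 2=4, slot 3=5, slot 4=6, slot 5=1, slot 6=3, slot 7=2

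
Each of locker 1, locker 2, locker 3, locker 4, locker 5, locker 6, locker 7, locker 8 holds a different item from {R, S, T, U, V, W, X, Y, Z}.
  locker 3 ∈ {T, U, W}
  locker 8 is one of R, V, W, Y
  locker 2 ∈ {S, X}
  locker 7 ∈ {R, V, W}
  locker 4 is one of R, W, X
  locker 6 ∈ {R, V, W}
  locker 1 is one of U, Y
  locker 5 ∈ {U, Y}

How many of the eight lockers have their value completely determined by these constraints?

3

Among the 8 variables, S fits only locker 2 (and all 8 values in {R, S, T, U, V, W, X, Y} must be used), so locker 2 = S.
The 7 still-open variables draw from only 7 values {R, T, U, V, W, X, Y}, so each is used; only locker 3 can be T, hence locker 3 = T.
Among the 6 still-open variables, X fits only locker 4 (and all 6 values in {R, U, V, W, X, Y} must be used), so locker 4 = X.
locker 1 and locker 5 share exactly the 2 values {U, Y}; by pigeonhole those values go to them, so strike U, Y from locker 8.
Determined: locker 2=S, locker 3=T, locker 4=X. The other lockers each still have more than one consistent value. That makes 3.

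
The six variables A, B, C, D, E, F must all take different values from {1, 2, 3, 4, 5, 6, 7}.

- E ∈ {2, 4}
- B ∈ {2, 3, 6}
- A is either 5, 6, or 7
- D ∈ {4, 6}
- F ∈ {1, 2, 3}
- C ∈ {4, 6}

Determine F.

C and D share exactly the 2 values {4, 6}; by pigeonhole those values go to them, so strike 4, 6 from A, B, E.
E must be 2 (only option left). Remove 2 from B, F.
B has just one choice, so B = 3. So F can't be 3.
So F = 1.

1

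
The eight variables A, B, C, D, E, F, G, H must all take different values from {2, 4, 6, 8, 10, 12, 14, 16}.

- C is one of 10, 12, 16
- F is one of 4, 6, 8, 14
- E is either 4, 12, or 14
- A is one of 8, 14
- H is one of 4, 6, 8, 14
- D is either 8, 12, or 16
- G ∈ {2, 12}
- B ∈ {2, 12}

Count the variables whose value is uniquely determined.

Among the 8 variables, 10 fits only C (and all 8 values in {2, 4, 6, 8, 10, 12, 14, 16} must be used), so C = 10.
The 7 still-open variables draw from only 7 values {2, 4, 6, 8, 12, 14, 16}, so each is used; only D can be 16, hence D = 16.
B and G between them cover only {2, 12} — a naked pair. Remove those values from E.
Determined: C=10, D=16. The other variables each still have more than one consistent value. That makes 2.

2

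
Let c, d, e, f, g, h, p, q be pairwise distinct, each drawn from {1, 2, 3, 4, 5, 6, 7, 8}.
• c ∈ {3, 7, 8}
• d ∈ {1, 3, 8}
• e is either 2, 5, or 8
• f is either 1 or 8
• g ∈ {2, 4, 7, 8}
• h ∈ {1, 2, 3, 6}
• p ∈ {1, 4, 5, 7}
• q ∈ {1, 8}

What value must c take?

Among the 8 variables, 6 fits only h (and all 8 values in {1, 2, 3, 4, 5, 6, 7, 8} must be used), so h = 6.
f and q between them cover only {1, 8} — a naked pair. Remove those values from c, d, e, g, p.
That leaves d = 3. Remove 3 from c.
So c = 7.

7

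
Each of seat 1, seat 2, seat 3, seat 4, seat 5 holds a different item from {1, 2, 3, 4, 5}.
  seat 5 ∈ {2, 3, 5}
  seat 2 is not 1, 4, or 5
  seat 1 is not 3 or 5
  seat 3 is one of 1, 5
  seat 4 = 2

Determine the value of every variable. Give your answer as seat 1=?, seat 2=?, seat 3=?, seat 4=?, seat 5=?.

seat 1=4, seat 2=3, seat 3=1, seat 4=2, seat 5=5

seat 4 must be 2 (only option left). Eliminate 2 elsewhere: seat 1, seat 2, seat 5.
That leaves seat 2 = 3. Strike 3 from seat 5.
That leaves seat 5 = 5. Remove 5 from seat 3.
seat 3 must be 1 (only option left). Eliminate 1 elsewhere: seat 1.
seat 1's domain is down to {4}, so seat 1 = 4.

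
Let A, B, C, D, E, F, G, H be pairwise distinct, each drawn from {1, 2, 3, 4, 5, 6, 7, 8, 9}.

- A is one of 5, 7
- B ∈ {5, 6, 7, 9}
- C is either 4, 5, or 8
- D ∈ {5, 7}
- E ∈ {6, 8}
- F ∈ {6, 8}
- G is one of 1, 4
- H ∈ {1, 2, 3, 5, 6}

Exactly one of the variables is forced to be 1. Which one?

A and D between them cover only {5, 7} — a naked pair. Remove those values from B, C, H.
E and F between them cover only {6, 8} — a naked pair. Remove those values from B, C, H.
That leaves B = 9.
C's domain is down to {4}, so C = 4. Strike 4 from G.
So 1 goes to G.

G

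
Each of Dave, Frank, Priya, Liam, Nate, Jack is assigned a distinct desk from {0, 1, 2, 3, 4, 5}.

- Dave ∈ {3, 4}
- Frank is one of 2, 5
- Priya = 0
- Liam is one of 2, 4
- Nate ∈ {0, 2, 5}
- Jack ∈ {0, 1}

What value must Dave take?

Priya must be 0 (only option left). Remove 0 from Nate, Jack.
Jack has just one choice, so Jack = 1.
The 4 still-open variables together cover exactly {2, 3, 4, 5} — 4 values for 4 variables — and 3 appears only in Dave's list, so Dave = 3.

3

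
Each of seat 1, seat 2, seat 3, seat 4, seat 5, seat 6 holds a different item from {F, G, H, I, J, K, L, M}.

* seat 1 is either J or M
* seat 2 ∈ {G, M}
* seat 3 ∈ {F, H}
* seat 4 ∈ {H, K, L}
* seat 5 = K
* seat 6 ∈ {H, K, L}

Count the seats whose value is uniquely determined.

seat 5 has just one choice, so seat 5 = K. Strike K from seat 4, seat 6.
seat 4 and seat 6 between them cover only {H, L} — a naked pair. Remove those values from seat 3.
That leaves seat 3 = F.
Determined: seat 3=F, seat 5=K. The other seats each still have more than one consistent value. That makes 2.

2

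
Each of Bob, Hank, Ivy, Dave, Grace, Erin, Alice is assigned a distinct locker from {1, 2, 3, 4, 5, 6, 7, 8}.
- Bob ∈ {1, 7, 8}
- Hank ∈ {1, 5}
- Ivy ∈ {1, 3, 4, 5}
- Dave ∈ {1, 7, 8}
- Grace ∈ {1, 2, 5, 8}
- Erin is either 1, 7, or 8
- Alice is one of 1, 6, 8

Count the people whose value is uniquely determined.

3

Bob, Dave, Erin between them cover only {1, 7, 8} — a naked triple. Remove those values from Hank, Ivy, Grace, Alice.
Hank must be 5 (only option left). Strike 5 from Ivy, Grace.
That leaves Grace = 2.
That leaves Alice = 6.
Determined: Hank=5, Grace=2, Alice=6. The other people each still have more than one consistent value. That makes 3.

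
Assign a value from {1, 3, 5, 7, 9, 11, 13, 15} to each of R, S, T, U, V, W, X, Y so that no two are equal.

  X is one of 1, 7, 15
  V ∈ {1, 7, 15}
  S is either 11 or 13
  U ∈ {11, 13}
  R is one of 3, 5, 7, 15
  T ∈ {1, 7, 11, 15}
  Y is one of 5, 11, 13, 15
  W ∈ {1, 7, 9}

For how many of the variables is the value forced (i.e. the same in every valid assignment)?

3

Among the 8 variables, 3 fits only R (and all 8 values in {1, 3, 5, 7, 9, 11, 13, 15} must be used), so R = 3.
Among the 7 still-open variables, 5 fits only Y (and all 7 values in {1, 5, 7, 9, 11, 13, 15} must be used), so Y = 5.
The 6 still-open variables draw from only 6 values {1, 7, 9, 11, 13, 15}, so each is used; only W can be 9, hence W = 9.
S and U between them cover only {11, 13} — a naked pair. Remove those values from T.
Determined: R=3, W=9, Y=5. The other variables each still have more than one consistent value. That makes 3.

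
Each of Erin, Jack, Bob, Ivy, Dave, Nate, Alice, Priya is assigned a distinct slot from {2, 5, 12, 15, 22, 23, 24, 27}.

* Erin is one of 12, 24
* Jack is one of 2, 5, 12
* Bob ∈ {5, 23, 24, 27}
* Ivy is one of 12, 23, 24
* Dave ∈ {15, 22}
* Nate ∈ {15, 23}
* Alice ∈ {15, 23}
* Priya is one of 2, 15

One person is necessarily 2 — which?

Priya

The 8 variables together cover exactly {2, 5, 12, 15, 22, 23, 24, 27} — 8 values for 8 variables — and 22 appears only in Dave's list, so Dave = 22.
The 7 still-open variables draw from only 7 values {2, 5, 12, 15, 23, 24, 27}, so each is used; only Bob can be 27, hence Bob = 27.
The 6 still-open variables draw from only 6 values {2, 5, 12, 15, 23, 24}, so each is used; only Jack can be 5, hence Jack = 5.
Among the 5 still-open variables, 2 fits only Priya (and all 5 values in {2, 12, 15, 23, 24} must be used), so Priya = 2.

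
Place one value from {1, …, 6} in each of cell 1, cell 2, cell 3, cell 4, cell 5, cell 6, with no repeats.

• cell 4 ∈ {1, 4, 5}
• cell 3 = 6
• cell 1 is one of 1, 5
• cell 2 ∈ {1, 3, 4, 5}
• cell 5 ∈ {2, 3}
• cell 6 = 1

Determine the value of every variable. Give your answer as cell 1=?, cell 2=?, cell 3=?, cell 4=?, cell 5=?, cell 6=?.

cell 3 has just one choice, so cell 3 = 6.
cell 6's domain is down to {1}, so cell 6 = 1. Eliminate 1 elsewhere: cell 1, cell 2, cell 4.
cell 1 has just one choice, so cell 1 = 5. Remove 5 from cell 2, cell 4.
cell 4 must be 4 (only option left). Eliminate 4 elsewhere: cell 2.
cell 2's domain is down to {3}, so cell 2 = 3. So cell 5 can't be 3.
cell 5 has just one choice, so cell 5 = 2.

cell 1=5, cell 2=3, cell 3=6, cell 4=4, cell 5=2, cell 6=1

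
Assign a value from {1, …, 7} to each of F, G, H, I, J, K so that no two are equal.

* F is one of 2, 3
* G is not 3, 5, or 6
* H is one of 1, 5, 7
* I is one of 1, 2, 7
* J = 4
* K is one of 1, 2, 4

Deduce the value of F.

J must be 4 (only option left). Strike 4 from G, K.
Among the 5 still-open variables, 3 fits only F (and all 5 values in {1, 2, 3, 5, 7} must be used), so F = 3.

3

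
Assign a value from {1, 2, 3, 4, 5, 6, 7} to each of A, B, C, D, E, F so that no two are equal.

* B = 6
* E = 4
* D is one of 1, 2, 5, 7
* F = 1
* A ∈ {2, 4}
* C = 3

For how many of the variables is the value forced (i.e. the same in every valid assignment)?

5

B must be 6 (only option left).
C has just one choice, so C = 3.
E has just one choice, so E = 4. Remove 4 from A.
F's domain is down to {1}, so F = 1. Strike 1 from D.
A must be 2 (only option left). Remove 2 from D.
Determined: A=2, B=6, C=3, E=4, F=1. The other variables each still have more than one consistent value. That makes 5.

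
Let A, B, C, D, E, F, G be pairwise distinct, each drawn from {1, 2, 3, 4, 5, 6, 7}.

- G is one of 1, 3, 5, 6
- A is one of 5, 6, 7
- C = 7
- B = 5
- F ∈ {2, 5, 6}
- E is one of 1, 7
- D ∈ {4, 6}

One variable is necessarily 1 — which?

B has just one choice, so B = 5. Remove 5 from A, F, G.
C has just one choice, so C = 7. Eliminate 7 elsewhere: A, E.
So 1 goes to E.

E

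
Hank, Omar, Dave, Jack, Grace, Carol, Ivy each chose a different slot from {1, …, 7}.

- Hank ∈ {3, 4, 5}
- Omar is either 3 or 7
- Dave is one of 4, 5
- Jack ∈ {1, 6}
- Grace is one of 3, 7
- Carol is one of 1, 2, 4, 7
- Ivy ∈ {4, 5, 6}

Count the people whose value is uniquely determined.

3

Among the 7 variables, 2 fits only Carol (and all 7 values in {1, 2, 3, 4, 5, 6, 7} must be used), so Carol = 2.
The 6 still-open variables together cover exactly {1, 3, 4, 5, 6, 7} — 6 values for 6 variables — and 1 appears only in Jack's list, so Jack = 1.
The 5 still-open variables draw from only 5 values {3, 4, 5, 6, 7}, so each is used; only Ivy can be 6, hence Ivy = 6.
The 2 variables Omar and Grace are confined to {3, 7}, which locks those values in; drop them from Hank.
Determined: Jack=1, Carol=2, Ivy=6. The other people each still have more than one consistent value. That makes 3.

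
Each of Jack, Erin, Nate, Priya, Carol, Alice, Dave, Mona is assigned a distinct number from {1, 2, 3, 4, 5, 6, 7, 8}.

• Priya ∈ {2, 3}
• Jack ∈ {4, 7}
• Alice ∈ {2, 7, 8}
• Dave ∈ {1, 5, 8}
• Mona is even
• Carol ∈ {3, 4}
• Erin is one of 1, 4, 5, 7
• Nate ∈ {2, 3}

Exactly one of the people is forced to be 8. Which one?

Alice

The 8 variables draw from only 8 values {1, 2, 3, 4, 5, 6, 7, 8}, so each is used; only Mona can be 6, hence Mona = 6.
Nate and Priya share exactly the 2 values {2, 3}; by pigeonhole those values go to them, so strike 2, 3 from Carol, Alice.
That leaves Carol = 4. Strike 4 from Jack, Erin.
Jack's domain is down to {7}, so Jack = 7. So Erin, Alice can't be 7.
So 8 goes to Alice.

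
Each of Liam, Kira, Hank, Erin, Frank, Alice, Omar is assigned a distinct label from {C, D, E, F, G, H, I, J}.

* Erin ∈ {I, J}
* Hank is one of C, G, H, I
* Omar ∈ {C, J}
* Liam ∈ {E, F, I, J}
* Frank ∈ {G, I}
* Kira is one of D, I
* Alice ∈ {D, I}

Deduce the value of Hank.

Kira and Alice share exactly the 2 values {D, I}; by pigeonhole those values go to them, so strike D, I from Liam, Hank, Erin, Frank.
That leaves Erin = J. Remove J from Liam, Omar.
Frank has just one choice, so Frank = G. Eliminate G elsewhere: Hank.
That leaves Omar = C. Eliminate C elsewhere: Hank.
So Hank = H.

H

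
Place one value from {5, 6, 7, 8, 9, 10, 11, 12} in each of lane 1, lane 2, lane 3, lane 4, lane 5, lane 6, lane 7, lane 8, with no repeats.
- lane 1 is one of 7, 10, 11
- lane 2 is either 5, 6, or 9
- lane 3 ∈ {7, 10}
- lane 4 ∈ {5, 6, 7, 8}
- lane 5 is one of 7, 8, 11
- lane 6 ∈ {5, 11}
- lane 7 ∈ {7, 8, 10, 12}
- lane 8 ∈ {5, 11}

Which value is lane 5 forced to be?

8

The 8 variables draw from only 8 values {5, 6, 7, 8, 9, 10, 11, 12}, so each is used; only lane 2 can be 9, hence lane 2 = 9.
The 7 still-open variables together cover exactly {5, 6, 7, 8, 10, 11, 12} — 7 values for 7 variables — and 6 appears only in lane 4's list, so lane 4 = 6.
The 6 still-open variables together cover exactly {5, 7, 8, 10, 11, 12} — 6 values for 6 variables — and 12 appears only in lane 7's list, so lane 7 = 12.
The 5 still-open variables together cover exactly {5, 7, 8, 10, 11} — 5 values for 5 variables — and 8 appears only in lane 5's list, so lane 5 = 8.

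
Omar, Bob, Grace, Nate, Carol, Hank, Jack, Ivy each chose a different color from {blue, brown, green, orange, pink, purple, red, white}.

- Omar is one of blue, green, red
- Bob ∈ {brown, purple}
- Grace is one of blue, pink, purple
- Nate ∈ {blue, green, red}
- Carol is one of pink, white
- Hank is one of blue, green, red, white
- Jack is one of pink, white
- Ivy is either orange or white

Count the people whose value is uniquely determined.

3

Among the 8 variables, brown fits only Bob (and all 8 values in {blue, brown, green, orange, pink, purple, red, white} must be used), so Bob = brown.
The 7 still-open variables together cover exactly {blue, green, orange, pink, purple, red, white} — 7 values for 7 variables — and orange appears only in Ivy's list, so Ivy = orange.
The 6 still-open variables together cover exactly {blue, green, pink, purple, red, white} — 6 values for 6 variables — and purple appears only in Grace's list, so Grace = purple.
Carol and Jack between them cover only {pink, white} — a naked pair. Remove those values from Hank.
Determined: Bob=brown, Grace=purple, Ivy=orange. The other people each still have more than one consistent value. That makes 3.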